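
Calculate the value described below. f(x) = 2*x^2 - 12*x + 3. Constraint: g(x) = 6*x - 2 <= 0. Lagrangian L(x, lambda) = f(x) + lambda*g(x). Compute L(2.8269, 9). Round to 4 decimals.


Step 1: Evaluate f(x).
f(2.8269) = 2*2.8269^2 - 12*2.8269 + 3 = -14.9401
Step 2: Evaluate g(x).
g(2.8269) = 6*2.8269 - 2 = 14.9614
Step 3: Compute Lagrangian.
L = -14.9401 + 9*14.9614 = 119.7125


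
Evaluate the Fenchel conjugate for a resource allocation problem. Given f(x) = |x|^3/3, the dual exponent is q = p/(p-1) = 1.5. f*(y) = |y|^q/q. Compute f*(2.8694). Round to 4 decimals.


The conjugate exponent q satisfies 1/p + 1/q = 1.
p = 3, so q = 3/(3 - 1) = 1.5
|y|^q = 2.8694^1.5 = 4.8606
f*(2.8694) = 4.8606 / 1.5 = 3.2404


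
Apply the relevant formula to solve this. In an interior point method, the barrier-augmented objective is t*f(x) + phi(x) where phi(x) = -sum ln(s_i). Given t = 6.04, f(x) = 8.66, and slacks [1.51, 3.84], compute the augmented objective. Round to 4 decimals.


Step 1: Compute log-barrier.
ln values: [0.4121, 1.3455]
phi = -(0.4121 + 1.3455) = -1.7576
Step 2: Compute augmented objective.
t*f(x) = 6.04*8.66 = 52.3064
Total = 52.3064 - 1.7576 = 50.5488


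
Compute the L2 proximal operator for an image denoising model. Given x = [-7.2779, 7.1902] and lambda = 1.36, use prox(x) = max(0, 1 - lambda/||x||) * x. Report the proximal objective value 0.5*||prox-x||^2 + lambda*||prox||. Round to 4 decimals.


Step 1: Compute ||x||.
||x|| = 10.2307
Step 2: Compute scaling factor.
scale = max(0, 1 - 1.36/10.2307) = 0.8671
Step 3: prox(x) = [-6.3104, 6.2344]
||prox(x)|| = 8.8707
Step 4: Proximal objective.
0.5*||prox-x||^2 = 0.9248
lambda*||prox|| = 12.0642
Total = 12.9889


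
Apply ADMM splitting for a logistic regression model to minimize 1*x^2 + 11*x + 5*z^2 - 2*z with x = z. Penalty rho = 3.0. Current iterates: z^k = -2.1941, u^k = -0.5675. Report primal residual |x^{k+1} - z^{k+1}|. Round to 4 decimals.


ADMM iteration with rho = 3.0, z^k = -2.1941, u^k = -0.5675
Step 1: x-update.
Minimize 1*x^2 + 11*x + (3.0/2)*(x + 2.1941 - 0.5675)^2
FOC: (2*1 + 3.0)*x = -11 + 3.0*(-2.1941 + 0.5675)
x^{k+1} = -3.176
Step 2: z-update.
Minimize 5*z^2 - 2*z + (3.0/2)*(-3.176 - z - 0.5675)^2
FOC: (2*5 + 3.0)*z = 2 + 3.0*(-3.176 - 0.5675)
z^{k+1} = -0.71
Step 3: u-update.
u^{k+1} = -0.5675 - 3.176 + 0.71 = -3.0334
Step 4: Primal residual = |-3.176 + 0.71| = 2.4659


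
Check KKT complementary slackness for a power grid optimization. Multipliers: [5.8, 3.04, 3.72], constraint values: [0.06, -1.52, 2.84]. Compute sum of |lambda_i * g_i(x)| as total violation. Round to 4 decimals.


KKT complementary slackness check:
lambda_1 * g_1 = 5.8 * 0.06 = 0.348
lambda_2 * g_2 = 3.04 * -1.52 = -4.6208
lambda_3 * g_3 = 3.72 * 2.84 = 10.5648
Total violation = 0.348 + 4.6208 + 10.5648 = 15.5336


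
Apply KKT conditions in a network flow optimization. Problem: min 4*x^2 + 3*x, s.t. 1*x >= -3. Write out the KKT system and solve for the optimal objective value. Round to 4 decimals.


Step 1: Try lambda = 0 (constraint inactive).
Stationarity: 2*4*x + 3 = 0
x* = -3/(2*4) = -0.375
Check constraint: 1*-0.375 = -0.375 >= -3 -- satisfied.
Step 2: Compute optimal value.
f(x*) = 4*(-0.375)^2 + 3*(-0.375) = -0.5625


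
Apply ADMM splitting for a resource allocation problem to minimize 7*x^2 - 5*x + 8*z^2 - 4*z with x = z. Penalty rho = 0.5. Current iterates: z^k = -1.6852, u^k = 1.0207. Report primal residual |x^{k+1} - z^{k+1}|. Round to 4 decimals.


ADMM iteration with rho = 0.5, z^k = -1.6852, u^k = 1.0207
Step 1: x-update.
Minimize 7*x^2 - 5*x + (0.5/2)*(x + 1.6852 + 1.0207)^2
FOC: (2*7 + 0.5)*x = 5 + 0.5*(-1.6852 - 1.0207)
x^{k+1} = 0.2515
Step 2: z-update.
Minimize 8*z^2 - 4*z + (0.5/2)*(0.2515 - z + 1.0207)^2
FOC: (2*8 + 0.5)*z = 4 + 0.5*(0.2515 + 1.0207)
z^{k+1} = 0.281
Step 3: u-update.
u^{k+1} = 1.0207 + 0.2515 - 0.281 = 0.9912
Step 4: Primal residual = |0.2515 - 0.281| = 0.0295


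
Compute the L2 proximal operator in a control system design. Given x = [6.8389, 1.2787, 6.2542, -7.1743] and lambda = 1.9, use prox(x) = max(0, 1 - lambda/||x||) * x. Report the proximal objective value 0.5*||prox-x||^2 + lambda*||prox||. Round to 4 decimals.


Step 1: Compute ||x||.
||x|| = 11.7895
Step 2: Compute scaling factor.
scale = max(0, 1 - 1.9/11.7895) = 0.8388
Step 3: prox(x) = [5.7367, 1.0726, 5.2463, -6.0181]
||prox(x)|| = 9.8895
Step 4: Proximal objective.
0.5*||prox-x||^2 = 1.805
lambda*||prox|| = 18.7901
Total = 20.595


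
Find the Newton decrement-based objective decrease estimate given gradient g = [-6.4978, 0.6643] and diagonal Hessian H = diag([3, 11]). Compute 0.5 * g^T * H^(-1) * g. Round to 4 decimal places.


Step 1: H is diagonal, so H^(-1) * g = [-2.1659, 0.0604].
Step 2: g^T H^(-1) g = sum_i g_i^2 / H_ii
  = (-6.4978)^2/3 + (0.6643)^2/11
  = 14.0738 + 0.0401 = 14.1139
Step 3: Objective decrease = 0.5 * g^T H^(-1) g = 7.057


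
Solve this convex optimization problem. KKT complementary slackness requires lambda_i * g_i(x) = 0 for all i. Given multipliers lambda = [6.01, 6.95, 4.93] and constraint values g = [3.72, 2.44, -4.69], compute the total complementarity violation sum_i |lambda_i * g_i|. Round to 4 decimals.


KKT complementary slackness check:
lambda_1 * g_1 = 6.01 * 3.72 = 22.3572
lambda_2 * g_2 = 6.95 * 2.44 = 16.958
lambda_3 * g_3 = 4.93 * -4.69 = -23.1217
Total violation = 22.3572 + 16.958 + 23.1217 = 62.4369


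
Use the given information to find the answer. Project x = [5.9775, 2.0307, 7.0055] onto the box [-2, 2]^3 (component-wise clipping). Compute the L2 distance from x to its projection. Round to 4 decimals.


Project each component onto [-2, 2].
clip(5.9775) = 2.0, clip(2.0307) = 2.0, clip(7.0055) = 2.0
Projection = [2.0, 2.0, 2.0]
Squared diffs: [15.8205, 0.0009, 25.055]
Distance = sqrt(40.8764) = 6.3935


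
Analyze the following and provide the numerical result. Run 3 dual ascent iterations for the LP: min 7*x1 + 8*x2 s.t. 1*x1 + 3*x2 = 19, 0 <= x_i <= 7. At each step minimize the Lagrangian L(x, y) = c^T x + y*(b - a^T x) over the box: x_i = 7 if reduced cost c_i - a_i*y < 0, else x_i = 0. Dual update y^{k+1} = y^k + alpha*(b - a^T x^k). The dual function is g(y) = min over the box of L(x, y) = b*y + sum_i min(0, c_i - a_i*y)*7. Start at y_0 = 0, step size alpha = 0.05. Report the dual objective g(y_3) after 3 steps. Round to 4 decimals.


Dual ascent for LP: min 7*x1 + 8*x2, 1*x1 + 3*x2 = 19, 0 <= x_i <= 7
Step 1: y^k = 0.0, reduced costs: (7.0, 8.0)
  x^k = (0.0, 0.0), subgradient = b - a^T x = 19.0
  y^{k+1} = 0.0 + 0.05*19.0 = 0.95
Step 2: y^k = 0.95, reduced costs: (6.05, 5.15)
  x^k = (0.0, 0.0), subgradient = b - a^T x = 19.0
  y^{k+1} = 0.95 + 0.05*19.0 = 1.9
Step 3: y^k = 1.9, reduced costs: (5.1, 2.3)
  x^k = (0.0, 0.0), subgradient = b - a^T x = 19.0
  y^{k+1} = 1.9 + 0.05*19.0 = 2.85
Dual objective at y_3 = 2.85: reduced costs (4.15, -0.55), box minimizer x = (0.0, 7.0)
g(y_3) = b*y + (c1 - a1*y)*x1 + (c2 - a2*y)*x2 = 19*2.85 + 4.15*0.0 + (-0.55)*7.0 = 54.15 + 0.0 - 3.85 = 50.3


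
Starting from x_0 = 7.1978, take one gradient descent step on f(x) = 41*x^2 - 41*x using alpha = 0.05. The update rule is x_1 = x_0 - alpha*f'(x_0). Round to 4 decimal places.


We compute the gradient at x_0 and apply the update.
f'(x) = 82*x - 41
f'(7.1978) = 82*7.1978 - 41 = 549.2196
x_1 = 7.1978 - 0.05*549.2196 = -20.2632


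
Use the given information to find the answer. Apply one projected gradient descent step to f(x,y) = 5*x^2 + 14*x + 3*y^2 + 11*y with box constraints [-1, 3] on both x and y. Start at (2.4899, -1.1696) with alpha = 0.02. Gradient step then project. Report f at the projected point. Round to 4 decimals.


Step 1: Compute gradient at (2.4899, -1.1696).
grad_x = 2*5*2.4899 + 14 = 38.899
grad_y = 2*3*-1.1696 + 11 = 3.9824
Step 2: Gradient step.
x_raw = 2.4899 - 0.02*38.899 = 1.7119
y_raw = -1.1696 - 0.02*3.9824 = -1.2492
Step 3: Project onto [-1, 3].
x_proj = clip(1.7119) = 1.7119
y_proj = clip(-1.2492) = -1.0
Step 4: Evaluate f.
f(1.7119, -1.0) = 30.6202


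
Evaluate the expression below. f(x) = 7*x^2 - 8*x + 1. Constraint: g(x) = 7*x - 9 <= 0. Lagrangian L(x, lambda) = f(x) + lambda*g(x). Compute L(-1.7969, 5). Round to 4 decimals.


Step 1: Evaluate f(x).
f(-1.7969) = 7*(-1.7969)^2 - 8*(-1.7969) + 1 = 37.9771
Step 2: Evaluate g(x).
g(-1.7969) = 7*-1.7969 - 9 = -21.5783
Step 3: Compute Lagrangian.
L = 37.9771 + 5*-21.5783 = -69.9144


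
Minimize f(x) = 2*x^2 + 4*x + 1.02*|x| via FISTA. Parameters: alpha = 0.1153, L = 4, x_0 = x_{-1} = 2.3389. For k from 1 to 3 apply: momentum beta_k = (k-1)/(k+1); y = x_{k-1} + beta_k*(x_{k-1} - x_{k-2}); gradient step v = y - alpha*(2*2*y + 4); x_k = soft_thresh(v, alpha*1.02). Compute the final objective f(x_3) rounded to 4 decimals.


FISTA on f(x) = 2*x^2 + 4*x + 1.02*|x|
L = 4, alpha = 0.1153
Iteration 1: beta = 0.0, y = 2.3389 + 0.0*(2.3389 - 2.3389) = 2.3389
  grad(y) = 13.3556, v = y - alpha*grad = 0.799
  prox(v) = soft_thresh(0.799, 0.1176) = 0.6814
Iteration 2: beta = 0.3333, y = 0.6814 + 0.3333*(0.6814 - 2.3389) = 0.1289
  grad(y) = 4.5156, v = y - alpha*grad = -0.3918
  prox(v) = soft_thresh(-0.3918, 0.1176) = -0.2741
Iteration 3: beta = 0.5, y = -0.2741 + 0.5*(-0.2741 - 0.6814) = -0.7519
  grad(y) = 0.9923, v = y - alpha*grad = -0.8663
  prox(v) = soft_thresh(-0.8663, 0.1176) = -0.7487
f(x_3) = 2*(-0.7487)^2 + 4*(-0.7487) + 1.02*|-0.7487| = -1.11


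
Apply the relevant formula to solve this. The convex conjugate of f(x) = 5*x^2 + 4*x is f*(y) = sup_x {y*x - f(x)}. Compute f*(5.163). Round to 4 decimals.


f*(y) = sup_x {y*x - a*x^2 - b*x} = sup_x {(y-b)*x - a*x^2}
FOC: (y - b) - 2a*x = 0 => x* = (y - b)/(2a)
x* = (5.163 - 4)/(2*5) = 0.1163
f*(5.163) = (y-b)^2/(4a) = (5.163 - 4)^2/(4*5)
= 1.3526/20 = 0.0676


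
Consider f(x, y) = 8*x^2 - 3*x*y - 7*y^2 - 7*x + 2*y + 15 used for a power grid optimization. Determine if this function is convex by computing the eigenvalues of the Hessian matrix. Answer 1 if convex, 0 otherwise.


The Hessian of f(x,y) = 8*x^2 - 3*x*y - 7*y^2 - 7*x + 2*y + 15 is:
H = [[16, -3], [-3, -14]]
Trace = 16 - 14 = 2
Determinant = 16*-14 - (-3)^2 = -233
Discriminant = (2)^2 - 4*-233 = 936.0
Eigenvalues: lambda_1 = -14.2971, lambda_2 = 16.2971
The function is not convex.

0


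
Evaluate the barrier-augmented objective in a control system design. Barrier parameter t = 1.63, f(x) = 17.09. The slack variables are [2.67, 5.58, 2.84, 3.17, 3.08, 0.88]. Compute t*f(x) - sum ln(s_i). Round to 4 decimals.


Step 1: Compute log-barrier.
ln values: [0.9821, 1.7192, 1.0438, 1.1537, 1.1249, -0.1278]
phi = -(0.9821 + 1.7192 + 1.0438 + 1.1537 + 1.1249 - 0.1278) = -5.8959
Step 2: Compute augmented objective.
t*f(x) = 1.63*17.09 = 27.8567
Total = 27.8567 - 5.8959 = 21.9608


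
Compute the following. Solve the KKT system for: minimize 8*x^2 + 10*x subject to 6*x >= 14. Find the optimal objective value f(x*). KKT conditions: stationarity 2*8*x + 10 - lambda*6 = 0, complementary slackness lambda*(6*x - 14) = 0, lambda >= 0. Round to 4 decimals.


Step 1: Try lambda = 0 (constraint inactive).
x_unc = -10/(2*8) = -0.625
Check: 6*-0.625 = -3.75 < 14 -- violated!
Step 2: Constraint must be active: 6*x = 14
x* = 14/6 = 7/3 = 2.3333 (rounded; the exact value 7/3 is used below)
lambda = (2*8*(7/3) + 10)/6 = 7.8889
Step 3: Compute optimal value.
f(x*) = 8*(7/3)^2 + 10*(7/3) = 66.8889


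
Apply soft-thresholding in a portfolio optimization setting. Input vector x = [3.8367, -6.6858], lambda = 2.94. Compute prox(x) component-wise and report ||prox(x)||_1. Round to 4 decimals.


Soft-thresholding with lambda = 2.94:
prox(3.8367) = sign(3.8367)*max(|3.8367| - 2.94, 0) = 0.8967
prox(-6.6858) = sign(-6.6858)*max(|-6.6858| - 2.94, 0) = -3.7458
prox(x) = [0.8967, -3.7458]
||prox(x)||_1 = 0.8967 + 3.7458 = 4.6425


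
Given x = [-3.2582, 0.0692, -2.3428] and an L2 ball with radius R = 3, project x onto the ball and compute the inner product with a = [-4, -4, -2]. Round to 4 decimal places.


Step 1: Compute ||x|| (intermediates to 6 decimals).
||x|| = sqrt((-3.2582)^2 + 0.0692^2 + (-2.3428)^2) = 4.013648
Step 2: Project.
Since ||x|| > R, scale = R/||x|| = 3/4.013648 = 0.74745, proj(x) = scale * x
proj(x) = [-2.435342, 0.051724, -1.751126]
Step 3: Dot product.
a^T * proj(x) = -4*(-2.435342) - 4*0.051724 - 2*(-1.751126) = 13.0367


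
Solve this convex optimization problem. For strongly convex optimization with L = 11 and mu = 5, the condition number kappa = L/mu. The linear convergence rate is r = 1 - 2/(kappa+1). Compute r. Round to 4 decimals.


Step 1: Compute the condition number.
kappa = L/mu = 11/5 = 2.2
Step 2: Compute the convergence rate.
r = 1 - 2/(kappa + 1) = 1 - 2*mu/(L + mu) = (L - mu)/(L + mu) = 6/16 = 0.375


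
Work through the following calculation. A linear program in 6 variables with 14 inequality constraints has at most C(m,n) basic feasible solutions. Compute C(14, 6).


Each vertex corresponds to some choice of n active constraints out of m, so the number of vertices is at most C(m, n) = m! / (n!(m-n)!).
m = 14, n = 6
Numerator: 14 * 13 * 12 * 11 * 10 * 9
Denominator: 6! = 720
C(14, 6) = 3003


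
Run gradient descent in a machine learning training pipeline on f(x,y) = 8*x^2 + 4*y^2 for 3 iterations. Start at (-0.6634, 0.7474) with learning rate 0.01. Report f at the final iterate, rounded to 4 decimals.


Gradient descent on f(x,y) = 8*x^2 + 4*y^2.
Starting point: (-0.6634, 0.7474), alpha = 0.01
Step 1: grad_x = 2*8*-0.6634 = -10.6144, grad_y = 2*4*0.7474 = 5.9792
  x_1 = -0.6634 - 0.01*-10.6144 = -0.5573
  y_1 = 0.7474 - 0.01*5.9792 = 0.6876
Step 2: grad_x = 2*8*-0.5573 = -8.9161, grad_y = 2*4*0.6876 = 5.5009
  x_2 = -0.5573 - 0.01*-8.9161 = -0.4681
  y_2 = 0.6876 - 0.01*5.5009 = 0.6326
Step 3: grad_x = 2*8*-0.4681 = -7.4895, grad_y = 2*4*0.6326 = 5.0608
  x_3 = -0.4681 - 0.01*-7.4895 = -0.3932
  y_3 = 0.6326 - 0.01*5.0608 = 0.582
f(-0.3932, 0.582) = 8*(-0.3932)^2 + 4*0.582^2 = 2.5917


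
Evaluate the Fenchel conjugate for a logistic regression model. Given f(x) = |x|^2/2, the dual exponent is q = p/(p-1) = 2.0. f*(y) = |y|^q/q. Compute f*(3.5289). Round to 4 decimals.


The conjugate exponent q satisfies 1/p + 1/q = 1.
p = 2, so q = 2/(2 - 1) = 2.0
|y|^q = 3.5289^2.0 = 12.4531
f*(3.5289) = 12.4531 / 2.0 = 6.2266


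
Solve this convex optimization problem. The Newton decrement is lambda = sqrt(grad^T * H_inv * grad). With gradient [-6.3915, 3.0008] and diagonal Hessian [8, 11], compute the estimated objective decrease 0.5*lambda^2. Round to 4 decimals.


Step 1: H is diagonal, so H^(-1) * g = [-0.7989, 0.2728].
Step 2: g^T H^(-1) g = sum_i g_i^2 / H_ii
  = (-6.3915)^2/8 + (3.0008)^2/11
  = 5.1064 + 0.8186 = 5.925
Step 3: Objective decrease = 0.5 * g^T H^(-1) g = 2.9625


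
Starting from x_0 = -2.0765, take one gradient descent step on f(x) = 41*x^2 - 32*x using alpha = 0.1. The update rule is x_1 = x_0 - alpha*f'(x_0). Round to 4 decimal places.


We compute the gradient at x_0 and apply the update.
f'(x) = 82*x - 32
f'(-2.0765) = 82*-2.0765 - 32 = -202.273
x_1 = -2.0765 - 0.1*-202.273 = 18.1508


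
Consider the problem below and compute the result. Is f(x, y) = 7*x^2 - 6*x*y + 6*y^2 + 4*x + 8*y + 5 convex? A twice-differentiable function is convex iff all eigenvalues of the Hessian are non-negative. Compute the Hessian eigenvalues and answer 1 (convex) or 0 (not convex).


The Hessian of f(x,y) = 7*x^2 - 6*x*y + 6*y^2 + 4*x + 8*y + 5 is:
H = [[14, -6], [-6, 12]]
Trace = 14 + 12 = 26
Determinant = 14*12 - (-6)^2 = 132
Discriminant = (26)^2 - 4*132 = 148.0
Eigenvalues: lambda_1 = 6.9172, lambda_2 = 19.0828
The function is convex.

1


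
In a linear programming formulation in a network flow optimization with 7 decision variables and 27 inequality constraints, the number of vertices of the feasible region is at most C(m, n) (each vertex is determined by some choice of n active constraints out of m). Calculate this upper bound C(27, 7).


Each vertex corresponds to some choice of n active constraints out of m, so the number of vertices is at most C(m, n) = m! / (n!(m-n)!).
m = 27, n = 7
Numerator: 27 * 26 * 25 * 24 * 23 * 22 * 21
Denominator: 7! = 5040
C(27, 7) = 888030


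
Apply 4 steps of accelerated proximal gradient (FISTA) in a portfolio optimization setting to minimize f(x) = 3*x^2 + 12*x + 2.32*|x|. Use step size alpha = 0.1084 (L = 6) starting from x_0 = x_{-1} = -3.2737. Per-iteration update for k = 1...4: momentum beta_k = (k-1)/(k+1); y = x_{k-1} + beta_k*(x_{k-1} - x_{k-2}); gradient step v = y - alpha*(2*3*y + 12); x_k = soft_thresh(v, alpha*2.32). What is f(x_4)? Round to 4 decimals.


FISTA on f(x) = 3*x^2 + 12*x + 2.32*|x|
L = 6, alpha = 0.1084
Iteration 1: beta = 0.0, y = -3.2737 + 0.0*(-3.2737 + 3.2737) = -3.2737
  grad(y) = -7.6422, v = y - alpha*grad = -2.4453
  prox(v) = soft_thresh(-2.4453, 0.2515) = -2.1938
Iteration 2: beta = 0.3333, y = -2.1938 + 0.3333*(-2.1938 + 3.2737) = -1.8338
  grad(y) = 0.997, v = y - alpha*grad = -1.9419
  prox(v) = soft_thresh(-1.9419, 0.2515) = -1.6904
Iteration 3: beta = 0.5, y = -1.6904 + 0.5*(-1.6904 + 2.1938) = -1.4387
  grad(y) = 3.3676, v = y - alpha*grad = -1.8038
  prox(v) = soft_thresh(-1.8038, 0.2515) = -1.5523
Iteration 4: beta = 0.6, y = -1.5523 + 0.6*(-1.5523 + 1.6904) = -1.4694
  grad(y) = 3.1835, v = y - alpha*grad = -1.8145
  prox(v) = soft_thresh(-1.8145, 0.2515) = -1.563
f(x_4) = 3*(-1.563)^2 + 12*(-1.563) + 2.32*|-1.563| = -7.8009


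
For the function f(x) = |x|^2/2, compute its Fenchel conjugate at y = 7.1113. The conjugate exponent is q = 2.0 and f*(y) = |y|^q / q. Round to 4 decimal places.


The conjugate exponent q satisfies 1/p + 1/q = 1.
p = 2, so q = 2/(2 - 1) = 2.0
|y|^q = 7.1113^2.0 = 50.5706
f*(7.1113) = 50.5706 / 2.0 = 25.2853


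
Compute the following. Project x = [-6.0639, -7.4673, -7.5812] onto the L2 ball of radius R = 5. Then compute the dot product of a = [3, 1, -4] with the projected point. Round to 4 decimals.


Step 1: Compute ||x|| (intermediates to 6 decimals).
||x|| = sqrt((-6.0639)^2 + (-7.4673)^2 + (-7.5812)^2) = 12.247696
Step 2: Project.
Since ||x|| > R, scale = R/||x|| = 5/12.247696 = 0.40824, proj(x) = scale * x
proj(x) = [-2.475527, -3.048451, -3.094949]
Step 3: Dot product.
a^T * proj(x) = 3*(-2.475527) + 1*(-3.048451) - 4*(-3.094949) = 1.9048


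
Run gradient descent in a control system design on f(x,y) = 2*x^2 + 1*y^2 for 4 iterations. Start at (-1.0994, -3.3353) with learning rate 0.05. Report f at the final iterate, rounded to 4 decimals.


Gradient descent on f(x,y) = 2*x^2 + 1*y^2.
Starting point: (-1.0994, -3.3353), alpha = 0.05
Step 1: grad_x = 2*2*-1.0994 = -4.3976, grad_y = 2*1*-3.3353 = -6.6706
  x_1 = -1.0994 - 0.05*-4.3976 = -0.8795
  y_1 = -3.3353 - 0.05*-6.6706 = -3.0018
Step 2: grad_x = 2*2*-0.8795 = -3.5181, grad_y = 2*1*-3.0018 = -6.0035
  x_2 = -0.8795 - 0.05*-3.5181 = -0.7036
  y_2 = -3.0018 - 0.05*-6.0035 = -2.7016
Step 3: grad_x = 2*2*-0.7036 = -2.8145, grad_y = 2*1*-2.7016 = -5.4032
  x_3 = -0.7036 - 0.05*-2.8145 = -0.5629
  y_3 = -2.7016 - 0.05*-5.4032 = -2.4314
Step 4: grad_x = 2*2*-0.5629 = -2.2516, grad_y = 2*1*-2.4314 = -4.8629
  x_4 = -0.5629 - 0.05*-2.2516 = -0.4503
  y_4 = -2.4314 - 0.05*-4.8629 = -2.1883
f(-0.4503, -2.1883) = 2*(-0.4503)^2 + 1*(-2.1883)^2 = 5.1942


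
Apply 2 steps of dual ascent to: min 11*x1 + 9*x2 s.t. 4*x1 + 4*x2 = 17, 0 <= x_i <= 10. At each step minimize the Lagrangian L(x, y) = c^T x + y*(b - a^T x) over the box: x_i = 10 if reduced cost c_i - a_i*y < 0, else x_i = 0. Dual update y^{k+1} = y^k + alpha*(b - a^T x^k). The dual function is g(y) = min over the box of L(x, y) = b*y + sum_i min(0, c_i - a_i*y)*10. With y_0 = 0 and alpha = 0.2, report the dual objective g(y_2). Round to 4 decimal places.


Dual ascent for LP: min 11*x1 + 9*x2, 4*x1 + 4*x2 = 17, 0 <= x_i <= 10
Step 1: y^k = 0.0, reduced costs: (11.0, 9.0)
  x^k = (0.0, 0.0), subgradient = b - a^T x = 17.0
  y^{k+1} = 0.0 + 0.2*17.0 = 3.4
Step 2: y^k = 3.4, reduced costs: (-2.6, -4.6)
  x^k = (10.0, 10.0), subgradient = b - a^T x = -63.0
  y^{k+1} = 3.4 + 0.2*-63.0 = -9.2
Dual objective at y_2 = -9.2: reduced costs (47.8, 45.8), box minimizer x = (0.0, 0.0)
g(y_2) = b*y + (c1 - a1*y)*x1 + (c2 - a2*y)*x2 = 17*(-9.2) + 47.8*0.0 + 45.8*0.0 = -156.4 + 0.0 + 0.0 = -156.4


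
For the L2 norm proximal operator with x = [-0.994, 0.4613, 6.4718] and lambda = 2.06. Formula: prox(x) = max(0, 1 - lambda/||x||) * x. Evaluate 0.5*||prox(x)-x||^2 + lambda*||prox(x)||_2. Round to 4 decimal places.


Step 1: Compute ||x||.
||x|| = 6.5639
Step 2: Compute scaling factor.
scale = max(0, 1 - 2.06/6.5639) = 0.6862
Step 3: prox(x) = [-0.682, 0.3165, 4.4407]
||prox(x)|| = 4.5039
Step 4: Proximal objective.
0.5*||prox-x||^2 = 2.1218
lambda*||prox|| = 9.278
Total = 11.3999


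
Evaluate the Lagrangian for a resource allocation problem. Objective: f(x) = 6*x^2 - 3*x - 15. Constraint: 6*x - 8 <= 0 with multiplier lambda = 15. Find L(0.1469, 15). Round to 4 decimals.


Step 1: Evaluate f(x).
f(0.1469) = 6*0.1469^2 - 3*0.1469 - 15 = -15.3112
Step 2: Evaluate g(x).
g(0.1469) = 6*0.1469 - 8 = -7.1186
Step 3: Compute Lagrangian.
L = -15.3112 + 15*-7.1186 = -122.0902


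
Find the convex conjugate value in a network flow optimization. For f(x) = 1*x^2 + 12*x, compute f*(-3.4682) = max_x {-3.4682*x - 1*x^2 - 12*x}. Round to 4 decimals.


f*(y) = sup_x {y*x - a*x^2 - b*x} = sup_x {(y-b)*x - a*x^2}
FOC: (y - b) - 2a*x = 0 => x* = (y - b)/(2a)
x* = (-3.4682 - 12)/(2*1) = -7.7341
f*(-3.4682) = (y-b)^2/(4a) = (-3.4682 - 12)^2/(4*1)
= 239.2652/4 = 59.8163


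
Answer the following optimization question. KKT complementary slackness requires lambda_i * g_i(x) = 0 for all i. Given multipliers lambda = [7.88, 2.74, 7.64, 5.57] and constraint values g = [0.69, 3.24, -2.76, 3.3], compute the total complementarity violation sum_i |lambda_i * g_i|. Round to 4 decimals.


KKT complementary slackness check:
lambda_1 * g_1 = 7.88 * 0.69 = 5.4372
lambda_2 * g_2 = 2.74 * 3.24 = 8.8776
lambda_3 * g_3 = 7.64 * -2.76 = -21.0864
lambda_4 * g_4 = 5.57 * 3.3 = 18.381
Total violation = 5.4372 + 8.8776 + 21.0864 + 18.381 = 53.7822


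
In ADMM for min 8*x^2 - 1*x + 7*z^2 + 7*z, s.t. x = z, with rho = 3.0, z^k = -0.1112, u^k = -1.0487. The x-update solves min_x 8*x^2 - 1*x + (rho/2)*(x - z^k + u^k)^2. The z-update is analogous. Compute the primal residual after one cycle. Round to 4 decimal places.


ADMM iteration with rho = 3.0, z^k = -0.1112, u^k = -1.0487
Step 1: x-update.
Minimize 8*x^2 - 1*x + (3.0/2)*(x + 0.1112 - 1.0487)^2
FOC: (2*8 + 3.0)*x = 1 + 3.0*(-0.1112 + 1.0487)
x^{k+1} = 0.2007
Step 2: z-update.
Minimize 7*z^2 + 7*z + (3.0/2)*(0.2007 - z - 1.0487)^2
FOC: (2*7 + 3.0)*z = -7 + 3.0*(0.2007 - 1.0487)
z^{k+1} = -0.5614
Step 3: u-update.
u^{k+1} = -1.0487 + 0.2007 + 0.5614 = -0.2866
Step 4: Primal residual = |0.2007 + 0.5614| = 0.7621


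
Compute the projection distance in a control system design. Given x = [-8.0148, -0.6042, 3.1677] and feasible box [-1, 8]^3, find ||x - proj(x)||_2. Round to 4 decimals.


Project each component onto [-1, 8].
clip(-8.0148) = -1.0, clip(-0.6042) = -0.6042, clip(3.1677) = 3.1677
Projection = [-1.0, -0.6042, 3.1677]
Squared diffs: [49.2074, 0.0, 0.0]
Distance = sqrt(49.2074) = 7.0148


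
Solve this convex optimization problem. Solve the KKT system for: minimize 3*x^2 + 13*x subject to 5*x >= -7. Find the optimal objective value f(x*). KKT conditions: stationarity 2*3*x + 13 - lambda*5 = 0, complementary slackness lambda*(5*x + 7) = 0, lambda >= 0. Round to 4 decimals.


Step 1: Try lambda = 0 (constraint inactive).
x_unc = -13/(2*3) = -2.1667
Check: 5*-2.1667 = -10.8335 < -7 -- violated!
Step 2: Constraint must be active: 5*x = -7
x* = -7/5 = -1.4
lambda = (2*3*(-1.4) + 13)/5 = 0.92
Step 3: Compute optimal value.
f(x*) = 3*(-1.4)^2 + 13*(-1.4) = -12.32


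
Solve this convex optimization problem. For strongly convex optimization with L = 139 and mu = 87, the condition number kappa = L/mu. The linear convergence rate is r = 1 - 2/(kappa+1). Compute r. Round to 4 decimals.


Step 1: Compute the condition number.
kappa = L/mu = 139/87 = 1.5977
Step 2: Compute the convergence rate.
r = 1 - 2/(kappa + 1) = 1 - 2*mu/(L + mu) = (L - mu)/(L + mu) = 52/226 = 0.2301


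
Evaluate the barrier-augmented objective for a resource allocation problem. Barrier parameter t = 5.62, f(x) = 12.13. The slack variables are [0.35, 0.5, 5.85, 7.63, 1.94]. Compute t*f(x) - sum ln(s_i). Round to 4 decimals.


Step 1: Compute log-barrier.
ln values: [-1.0498, -0.6931, 1.7664, 2.0321, 0.6627]
phi = -(-1.0498 - 0.6931 + 1.7664 + 2.0321 + 0.6627) = -2.7182
Step 2: Compute augmented objective.
t*f(x) = 5.62*12.13 = 68.1706
Total = 68.1706 - 2.7182 = 65.4524


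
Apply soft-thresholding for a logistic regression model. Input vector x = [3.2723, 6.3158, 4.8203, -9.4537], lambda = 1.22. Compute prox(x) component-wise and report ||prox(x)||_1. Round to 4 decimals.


Soft-thresholding with lambda = 1.22:
prox(3.2723) = sign(3.2723)*max(|3.2723| - 1.22, 0) = 2.0523
prox(6.3158) = sign(6.3158)*max(|6.3158| - 1.22, 0) = 5.0958
prox(4.8203) = sign(4.8203)*max(|4.8203| - 1.22, 0) = 3.6003
prox(-9.4537) = sign(-9.4537)*max(|-9.4537| - 1.22, 0) = -8.2337
prox(x) = [2.0523, 5.0958, 3.6003, -8.2337]
||prox(x)||_1 = 2.0523 + 5.0958 + 3.6003 + 8.2337 = 18.9821


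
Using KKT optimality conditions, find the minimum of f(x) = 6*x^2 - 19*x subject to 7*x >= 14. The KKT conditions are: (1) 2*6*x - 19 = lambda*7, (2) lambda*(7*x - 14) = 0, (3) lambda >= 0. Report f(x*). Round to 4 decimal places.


Step 1: Try lambda = 0 (constraint inactive).
x_unc = 19/(2*6) = 1.5833
Check: 7*1.5833 = 11.0831 < 14 -- violated!
Step 2: Constraint must be active: 7*x = 14
x* = 14/7 = 2.0
lambda = (2*6*2.0 - 19)/7 = 0.7143
Step 3: Compute optimal value.
f(x*) = 6*2.0^2 - 19*2.0 = -14.0


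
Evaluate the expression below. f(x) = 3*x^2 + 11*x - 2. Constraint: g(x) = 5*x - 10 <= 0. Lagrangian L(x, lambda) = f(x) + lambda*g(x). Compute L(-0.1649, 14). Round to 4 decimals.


Step 1: Evaluate f(x).
f(-0.1649) = 3*(-0.1649)^2 + 11*(-0.1649) - 2 = -3.7323
Step 2: Evaluate g(x).
g(-0.1649) = 5*-0.1649 - 10 = -10.8245
Step 3: Compute Lagrangian.
L = -3.7323 + 14*-10.8245 = -155.2753


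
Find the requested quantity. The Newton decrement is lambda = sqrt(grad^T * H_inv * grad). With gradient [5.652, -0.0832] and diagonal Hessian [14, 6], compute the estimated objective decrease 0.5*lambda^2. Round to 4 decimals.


Step 1: H is diagonal, so H^(-1) * g = [0.4037, -0.0139].
Step 2: g^T H^(-1) g = sum_i g_i^2 / H_ii
  = (5.652)^2/14 + (-0.0832)^2/6
  = 2.2818 + 0.0012 = 2.2829
Step 3: Objective decrease = 0.5 * g^T H^(-1) g = 1.1415


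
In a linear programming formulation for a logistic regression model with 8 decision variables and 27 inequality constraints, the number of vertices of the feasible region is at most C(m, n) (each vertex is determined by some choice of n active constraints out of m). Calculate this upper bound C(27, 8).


Each vertex corresponds to some choice of n active constraints out of m, so the number of vertices is at most C(m, n) = m! / (n!(m-n)!).
m = 27, n = 8
Numerator: 27 * 26 * 25 * 24 * 23 * 22 * 21 * 20
Denominator: 8! = 40320
C(27, 8) = 2220075


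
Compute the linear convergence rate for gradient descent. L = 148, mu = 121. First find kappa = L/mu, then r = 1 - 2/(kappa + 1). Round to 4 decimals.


Step 1: Compute the condition number.
kappa = L/mu = 148/121 = 1.2231
Step 2: Compute the convergence rate.
r = 1 - 2/(kappa + 1) = 1 - 2*mu/(L + mu) = (L - mu)/(L + mu) = 27/269 = 0.1004


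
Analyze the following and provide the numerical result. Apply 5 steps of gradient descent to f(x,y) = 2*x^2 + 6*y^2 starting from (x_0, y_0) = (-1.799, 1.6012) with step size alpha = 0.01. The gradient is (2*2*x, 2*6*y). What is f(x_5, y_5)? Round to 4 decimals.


Gradient descent on f(x,y) = 2*x^2 + 6*y^2.
Starting point: (-1.799, 1.6012), alpha = 0.01
Step 1: grad_x = 2*2*-1.799 = -7.196, grad_y = 2*6*1.6012 = 19.2144
  x_1 = -1.799 - 0.01*-7.196 = -1.727
  y_1 = 1.6012 - 0.01*19.2144 = 1.4091
Step 2: grad_x = 2*2*-1.727 = -6.9082, grad_y = 2*6*1.4091 = 16.9087
  x_2 = -1.727 - 0.01*-6.9082 = -1.658
  y_2 = 1.4091 - 0.01*16.9087 = 1.24
Step 3: grad_x = 2*2*-1.658 = -6.6318, grad_y = 2*6*1.24 = 14.8796
  x_3 = -1.658 - 0.01*-6.6318 = -1.5916
  y_3 = 1.24 - 0.01*14.8796 = 1.0912
Step 4: grad_x = 2*2*-1.5916 = -6.3666, grad_y = 2*6*1.0912 = 13.0941
  x_4 = -1.5916 - 0.01*-6.3666 = -1.528
  y_4 = 1.0912 - 0.01*13.0941 = 0.9602
Step 5: grad_x = 2*2*-1.528 = -6.1119, grad_y = 2*6*0.9602 = 11.5228
  x_5 = -1.528 - 0.01*-6.1119 = -1.4669
  y_5 = 0.9602 - 0.01*11.5228 = 0.845
f(-1.4669, 0.845) = 2*(-1.4669)^2 + 6*0.845^2 = 8.5875


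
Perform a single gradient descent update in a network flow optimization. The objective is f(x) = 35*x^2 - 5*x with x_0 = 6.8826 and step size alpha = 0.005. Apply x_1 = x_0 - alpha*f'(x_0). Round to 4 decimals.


We compute the gradient at x_0 and apply the update.
f'(x) = 70*x - 5
f'(6.8826) = 70*6.8826 - 5 = 476.782
x_1 = 6.8826 - 0.005*476.782 = 4.4987


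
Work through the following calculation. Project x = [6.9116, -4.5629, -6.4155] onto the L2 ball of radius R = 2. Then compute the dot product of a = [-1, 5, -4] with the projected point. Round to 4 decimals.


Step 1: Compute ||x|| (intermediates to 6 decimals).
||x|| = sqrt(6.9116^2 + (-4.5629)^2 + (-6.4155)^2) = 10.476111
Step 2: Project.
Since ||x|| > R, scale = R/||x|| = 2/10.476111 = 0.190911, proj(x) = scale * x
proj(x) = [1.3195, -0.871108, -1.22479]
Step 3: Dot product.
a^T * proj(x) = -1*1.3195 + 5*(-0.871108) - 4*(-1.22479) = -0.7759


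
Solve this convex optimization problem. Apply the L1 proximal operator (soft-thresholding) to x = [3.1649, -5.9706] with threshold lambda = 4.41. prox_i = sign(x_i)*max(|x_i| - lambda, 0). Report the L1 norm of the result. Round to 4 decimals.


Soft-thresholding with lambda = 4.41:
prox(3.1649) = sign(3.1649)*max(|3.1649| - 4.41, 0) = 0.0
prox(-5.9706) = sign(-5.9706)*max(|-5.9706| - 4.41, 0) = -1.5606
prox(x) = [0.0, -1.5606]
||prox(x)||_1 = 0.0 + 1.5606 = 1.5606


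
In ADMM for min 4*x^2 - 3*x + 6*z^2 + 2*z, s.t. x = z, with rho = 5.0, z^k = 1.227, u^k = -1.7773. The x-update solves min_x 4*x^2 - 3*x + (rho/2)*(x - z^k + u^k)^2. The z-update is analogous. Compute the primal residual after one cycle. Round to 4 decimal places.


ADMM iteration with rho = 5.0, z^k = 1.227, u^k = -1.7773
Step 1: x-update.
Minimize 4*x^2 - 3*x + (5.0/2)*(x - 1.227 - 1.7773)^2
FOC: (2*4 + 5.0)*x = 3 + 5.0*(1.227 + 1.7773)
x^{k+1} = 1.3863
Step 2: z-update.
Minimize 6*z^2 + 2*z + (5.0/2)*(1.3863 - z - 1.7773)^2
FOC: (2*6 + 5.0)*z = -2 + 5.0*(1.3863 - 1.7773)
z^{k+1} = -0.2327
Step 3: u-update.
u^{k+1} = -1.7773 + 1.3863 + 0.2327 = -0.1584
Step 4: Primal residual = |1.3863 + 0.2327| = 1.6189


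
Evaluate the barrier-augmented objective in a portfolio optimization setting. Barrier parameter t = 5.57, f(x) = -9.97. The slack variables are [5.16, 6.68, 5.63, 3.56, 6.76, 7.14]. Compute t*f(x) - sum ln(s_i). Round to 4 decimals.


Step 1: Compute log-barrier.
ln values: [1.6409, 1.8991, 1.7281, 1.2698, 1.911, 1.9657]
phi = -(1.6409 + 1.8991 + 1.7281 + 1.2698 + 1.911 + 1.9657) = -10.4147
Step 2: Compute augmented objective.
t*f(x) = 5.57*-9.97 = -55.5329
Total = -55.5329 - 10.4147 = -65.9476


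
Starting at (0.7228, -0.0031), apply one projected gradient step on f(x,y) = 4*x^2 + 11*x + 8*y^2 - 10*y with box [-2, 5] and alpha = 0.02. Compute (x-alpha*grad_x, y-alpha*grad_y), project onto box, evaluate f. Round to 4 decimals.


Step 1: Compute gradient at (0.7228, -0.0031).
grad_x = 2*4*0.7228 + 11 = 16.7824
grad_y = 2*8*-0.0031 - 10 = -10.0496
Step 2: Gradient step.
x_raw = 0.7228 - 0.02*16.7824 = 0.3872
y_raw = -0.0031 - 0.02*-10.0496 = 0.1979
Step 3: Project onto [-2, 5].
x_proj = clip(0.3872) = 0.3872
y_proj = clip(0.1979) = 0.1979
Step 4: Evaluate f.
f(0.3872, 0.1979) = 3.1926


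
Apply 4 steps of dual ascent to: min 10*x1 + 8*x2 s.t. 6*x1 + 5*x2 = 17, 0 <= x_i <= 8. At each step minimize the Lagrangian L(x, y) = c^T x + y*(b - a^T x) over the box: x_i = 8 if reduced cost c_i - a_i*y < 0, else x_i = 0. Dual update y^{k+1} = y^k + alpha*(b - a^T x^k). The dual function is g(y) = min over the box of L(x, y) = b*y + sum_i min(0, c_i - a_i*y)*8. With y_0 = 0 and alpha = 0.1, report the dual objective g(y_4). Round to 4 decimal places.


Dual ascent for LP: min 10*x1 + 8*x2, 6*x1 + 5*x2 = 17, 0 <= x_i <= 8
Step 1: y^k = 0.0, reduced costs: (10.0, 8.0)
  x^k = (0.0, 0.0), subgradient = b - a^T x = 17.0
  y^{k+1} = 0.0 + 0.1*17.0 = 1.7
Step 2: y^k = 1.7, reduced costs: (-0.2, -0.5)
  x^k = (8.0, 8.0), subgradient = b - a^T x = -71.0
  y^{k+1} = 1.7 + 0.1*-71.0 = -5.4
Step 3: y^k = -5.4, reduced costs: (42.4, 35.0)
  x^k = (0.0, 0.0), subgradient = b - a^T x = 17.0
  y^{k+1} = -5.4 + 0.1*17.0 = -3.7
Step 4: y^k = -3.7, reduced costs: (32.2, 26.5)
  x^k = (0.0, 0.0), subgradient = b - a^T x = 17.0
  y^{k+1} = -3.7 + 0.1*17.0 = -2.0
Dual objective at y_4 = -2.0: reduced costs (22.0, 18.0), box minimizer x = (0.0, 0.0)
g(y_4) = b*y + (c1 - a1*y)*x1 + (c2 - a2*y)*x2 = 17*(-2.0) + 22.0*0.0 + 18.0*0.0 = -34.0 + 0.0 + 0.0 = -34.0


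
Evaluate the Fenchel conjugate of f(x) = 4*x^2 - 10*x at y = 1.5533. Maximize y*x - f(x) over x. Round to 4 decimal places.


f*(y) = sup_x {y*x - a*x^2 - b*x} = sup_x {(y-b)*x - a*x^2}
FOC: (y - b) - 2a*x = 0 => x* = (y - b)/(2a)
x* = (1.5533 + 10)/(2*4) = 1.4442
f*(1.5533) = (y-b)^2/(4a) = (1.5533 + 10)^2/(4*4)
= 133.4787/16 = 8.3424


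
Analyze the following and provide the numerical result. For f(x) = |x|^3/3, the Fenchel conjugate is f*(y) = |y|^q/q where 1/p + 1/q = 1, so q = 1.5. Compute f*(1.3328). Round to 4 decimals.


The conjugate exponent q satisfies 1/p + 1/q = 1.
p = 3, so q = 3/(3 - 1) = 1.5
|y|^q = 1.3328^1.5 = 1.5387
f*(1.3328) = 1.5387 / 1.5 = 1.0258


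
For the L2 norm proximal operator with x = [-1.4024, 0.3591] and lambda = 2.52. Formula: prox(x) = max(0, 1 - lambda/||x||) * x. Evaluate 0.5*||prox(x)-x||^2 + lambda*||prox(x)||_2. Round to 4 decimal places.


Step 1: Compute ||x||.
||x|| = 1.4476
Step 2: Compute scaling factor.
scale = max(0, 1 - 2.52/1.4476) = 0.0
Step 3: prox(x) = [-0.0, 0.0]
||prox(x)|| = 0.0
Step 4: Proximal objective.
0.5*||prox-x||^2 = 1.0478
lambda*||prox|| = 0.0
Total = 1.0478


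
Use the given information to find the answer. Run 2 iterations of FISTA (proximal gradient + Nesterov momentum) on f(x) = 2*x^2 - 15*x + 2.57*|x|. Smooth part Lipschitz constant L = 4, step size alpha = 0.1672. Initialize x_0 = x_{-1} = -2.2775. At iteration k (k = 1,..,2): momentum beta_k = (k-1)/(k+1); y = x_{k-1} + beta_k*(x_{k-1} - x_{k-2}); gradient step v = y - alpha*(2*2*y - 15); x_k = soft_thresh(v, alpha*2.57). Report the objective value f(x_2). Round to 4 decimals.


FISTA on f(x) = 2*x^2 - 15*x + 2.57*|x|
L = 4, alpha = 0.1672
Iteration 1: beta = 0.0, y = -2.2775 + 0.0*(-2.2775 + 2.2775) = -2.2775
  grad(y) = -24.11, v = y - alpha*grad = 1.7537
  prox(v) = soft_thresh(1.7537, 0.4297) = 1.324
Iteration 2: beta = 0.3333, y = 1.324 + 0.3333*(1.324 + 2.2775) = 2.5245
  grad(y) = -4.9021, v = y - alpha*grad = 3.3441
  prox(v) = soft_thresh(3.3441, 0.4297) = 2.9144
f(x_2) = 2*2.9144^2 - 15*2.9144 + 2.57*|2.9144| = -19.2385


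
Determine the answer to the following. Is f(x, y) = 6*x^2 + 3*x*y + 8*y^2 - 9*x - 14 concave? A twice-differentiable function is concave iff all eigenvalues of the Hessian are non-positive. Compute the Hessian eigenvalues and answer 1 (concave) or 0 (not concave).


The Hessian of f(x,y) = 6*x^2 + 3*x*y + 8*y^2 - 9*x - 14 is:
H = [[12, 3], [3, 16]]
Trace = 12 + 16 = 28
Determinant = 12*16 - (3)^2 = 183
Discriminant = (28)^2 - 4*183 = 52.0
Eigenvalues: lambda_1 = 10.3944, lambda_2 = 17.6056
The function is not concave.

0


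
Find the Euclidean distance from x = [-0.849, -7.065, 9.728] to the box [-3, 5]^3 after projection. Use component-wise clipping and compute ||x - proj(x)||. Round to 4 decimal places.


Project each component onto [-3, 5].
clip(-0.849) = -0.849, clip(-7.065) = -3.0, clip(9.728) = 5.0
Projection = [-0.849, -3.0, 5.0]
Squared diffs: [0.0, 16.5242, 22.354]
Distance = sqrt(38.8782) = 6.2352


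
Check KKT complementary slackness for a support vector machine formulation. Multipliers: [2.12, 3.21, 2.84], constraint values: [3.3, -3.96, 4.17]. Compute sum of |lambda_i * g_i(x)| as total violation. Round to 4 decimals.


KKT complementary slackness check:
lambda_1 * g_1 = 2.12 * 3.3 = 6.996
lambda_2 * g_2 = 3.21 * -3.96 = -12.7116
lambda_3 * g_3 = 2.84 * 4.17 = 11.8428
Total violation = 6.996 + 12.7116 + 11.8428 = 31.5504


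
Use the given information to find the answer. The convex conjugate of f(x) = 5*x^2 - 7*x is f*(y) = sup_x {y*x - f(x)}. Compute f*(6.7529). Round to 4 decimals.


f*(y) = sup_x {y*x - a*x^2 - b*x} = sup_x {(y-b)*x - a*x^2}
FOC: (y - b) - 2a*x = 0 => x* = (y - b)/(2a)
x* = (6.7529 + 7)/(2*5) = 1.3753
f*(6.7529) = (y-b)^2/(4a) = (6.7529 + 7)^2/(4*5)
= 189.1423/20 = 9.4571


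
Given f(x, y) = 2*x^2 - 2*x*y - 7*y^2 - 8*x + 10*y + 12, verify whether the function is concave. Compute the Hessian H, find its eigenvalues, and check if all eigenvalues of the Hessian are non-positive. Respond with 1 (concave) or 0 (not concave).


The Hessian of f(x,y) = 2*x^2 - 2*x*y - 7*y^2 - 8*x + 10*y + 12 is:
H = [[4, -2], [-2, -14]]
Trace = 4 - 14 = -10
Determinant = 4*-14 - (-2)^2 = -60
Discriminant = (-10)^2 - 4*-60 = 340.0
Eigenvalues: lambda_1 = -14.2195, lambda_2 = 4.2195
The function is not concave.

0


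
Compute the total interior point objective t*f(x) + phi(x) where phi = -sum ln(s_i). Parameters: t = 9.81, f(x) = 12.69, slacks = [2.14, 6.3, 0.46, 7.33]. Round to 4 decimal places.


Step 1: Compute log-barrier.
ln values: [0.7608, 1.8405, -0.7765, 1.992]
phi = -(0.7608 + 1.8405 - 0.7765 + 1.992) = -3.8168
Step 2: Compute augmented objective.
t*f(x) = 9.81*12.69 = 124.4889
Total = 124.4889 - 3.8168 = 120.6721


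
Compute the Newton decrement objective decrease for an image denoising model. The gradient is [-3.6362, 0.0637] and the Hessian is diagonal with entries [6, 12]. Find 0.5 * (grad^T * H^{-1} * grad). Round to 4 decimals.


Step 1: H is diagonal, so H^(-1) * g = [-0.606, 0.0053].
Step 2: g^T H^(-1) g = sum_i g_i^2 / H_ii
  = (-3.6362)^2/6 + (0.0637)^2/12
  = 2.2037 + 0.0003 = 2.204
Step 3: Objective decrease = 0.5 * g^T H^(-1) g = 1.102


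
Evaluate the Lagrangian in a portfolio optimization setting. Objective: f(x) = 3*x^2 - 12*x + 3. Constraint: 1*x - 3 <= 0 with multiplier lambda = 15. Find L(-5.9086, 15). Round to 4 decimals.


Step 1: Evaluate f(x).
f(-5.9086) = 3*(-5.9086)^2 - 12*(-5.9086) + 3 = 178.6379
Step 2: Evaluate g(x).
g(-5.9086) = 1*-5.9086 - 3 = -8.9086
Step 3: Compute Lagrangian.
L = 178.6379 + 15*-8.9086 = 45.0089


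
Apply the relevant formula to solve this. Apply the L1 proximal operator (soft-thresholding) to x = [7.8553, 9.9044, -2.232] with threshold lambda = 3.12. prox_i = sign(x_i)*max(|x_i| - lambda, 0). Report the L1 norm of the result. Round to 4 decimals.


Soft-thresholding with lambda = 3.12:
prox(7.8553) = sign(7.8553)*max(|7.8553| - 3.12, 0) = 4.7353
prox(9.9044) = sign(9.9044)*max(|9.9044| - 3.12, 0) = 6.7844
prox(-2.232) = sign(-2.232)*max(|-2.232| - 3.12, 0) = 0.0
prox(x) = [4.7353, 6.7844, 0.0]
||prox(x)||_1 = 4.7353 + 6.7844 + 0.0 = 11.5197


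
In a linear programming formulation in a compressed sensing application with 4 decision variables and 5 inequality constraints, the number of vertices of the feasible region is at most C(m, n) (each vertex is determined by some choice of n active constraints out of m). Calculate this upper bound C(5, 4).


Each vertex corresponds to some choice of n active constraints out of m, so the number of vertices is at most C(m, n) = m! / (n!(m-n)!).
m = 5, n = 4
Numerator: 5 * 4 * 3 * 2
Denominator: 4! = 24
C(5, 4) = 5


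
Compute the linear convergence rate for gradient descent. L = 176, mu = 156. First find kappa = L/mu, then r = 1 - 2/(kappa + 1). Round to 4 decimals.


Step 1: Compute the condition number.
kappa = L/mu = 176/156 = 1.1282
Step 2: Compute the convergence rate.
r = 1 - 2/(kappa + 1) = 1 - 2*mu/(L + mu) = (L - mu)/(L + mu) = 20/332 = 0.0602
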